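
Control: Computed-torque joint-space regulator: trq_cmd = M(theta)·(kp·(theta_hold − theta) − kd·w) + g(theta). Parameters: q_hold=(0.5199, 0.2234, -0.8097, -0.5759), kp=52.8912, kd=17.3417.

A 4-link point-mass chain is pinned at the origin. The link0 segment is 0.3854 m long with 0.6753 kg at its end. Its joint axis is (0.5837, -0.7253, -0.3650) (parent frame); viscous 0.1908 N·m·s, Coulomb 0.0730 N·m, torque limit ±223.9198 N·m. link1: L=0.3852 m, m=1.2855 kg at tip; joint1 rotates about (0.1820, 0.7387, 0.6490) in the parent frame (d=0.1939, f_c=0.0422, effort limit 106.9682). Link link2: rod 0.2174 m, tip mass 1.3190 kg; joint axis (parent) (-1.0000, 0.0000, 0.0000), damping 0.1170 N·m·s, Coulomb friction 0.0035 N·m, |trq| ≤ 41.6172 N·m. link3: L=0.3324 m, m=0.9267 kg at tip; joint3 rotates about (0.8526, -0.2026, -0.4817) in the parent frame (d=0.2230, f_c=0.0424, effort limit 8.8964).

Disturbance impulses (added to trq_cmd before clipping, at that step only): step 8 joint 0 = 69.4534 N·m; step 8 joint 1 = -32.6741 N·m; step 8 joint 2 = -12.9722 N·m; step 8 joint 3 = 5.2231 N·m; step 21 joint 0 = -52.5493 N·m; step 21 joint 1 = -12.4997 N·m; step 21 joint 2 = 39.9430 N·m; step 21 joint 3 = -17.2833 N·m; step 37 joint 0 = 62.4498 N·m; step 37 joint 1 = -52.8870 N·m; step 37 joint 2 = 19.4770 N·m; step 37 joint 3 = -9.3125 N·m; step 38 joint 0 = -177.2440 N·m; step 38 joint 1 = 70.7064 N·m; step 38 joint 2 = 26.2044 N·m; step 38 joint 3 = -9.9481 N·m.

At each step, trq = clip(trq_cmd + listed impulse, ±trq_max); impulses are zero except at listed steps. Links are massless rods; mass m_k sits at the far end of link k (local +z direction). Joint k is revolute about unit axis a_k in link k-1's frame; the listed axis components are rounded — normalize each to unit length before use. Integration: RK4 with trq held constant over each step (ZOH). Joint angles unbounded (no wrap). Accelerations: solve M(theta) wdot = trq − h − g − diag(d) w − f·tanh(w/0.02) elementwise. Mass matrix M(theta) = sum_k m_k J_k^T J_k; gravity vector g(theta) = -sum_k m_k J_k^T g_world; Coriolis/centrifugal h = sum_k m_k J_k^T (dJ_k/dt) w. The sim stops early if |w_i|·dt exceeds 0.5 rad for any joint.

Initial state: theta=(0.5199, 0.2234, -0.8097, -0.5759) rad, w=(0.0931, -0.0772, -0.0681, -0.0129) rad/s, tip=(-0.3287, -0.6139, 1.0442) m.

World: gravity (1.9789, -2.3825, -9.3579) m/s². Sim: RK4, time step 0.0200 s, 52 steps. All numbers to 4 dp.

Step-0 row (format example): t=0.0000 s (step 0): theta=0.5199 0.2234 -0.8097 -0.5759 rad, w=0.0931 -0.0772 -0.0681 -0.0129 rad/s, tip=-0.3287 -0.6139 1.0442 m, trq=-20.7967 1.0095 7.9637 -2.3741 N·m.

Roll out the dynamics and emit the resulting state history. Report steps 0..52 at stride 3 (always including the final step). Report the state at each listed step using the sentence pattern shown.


t=0.0600 s (step 3): theta=0.5231 0.2209 -0.8117 -0.5758 rad, w=0.0225 -0.0165 -0.0135 -0.0005 rad/s, tip=-0.3337 -0.6158 1.0413 m, trq=-15.8188 -1.2675 7.3698 -2.1618 N·m.
t=0.1200 s (step 6): theta=0.5236 0.2206 -0.8120 -0.5758 rad, w=-0.0017 0.0014 0.0005 -0.0008 rad/s, tip=-0.3344 -0.6160 1.0409 m, trq=-14.0403 -2.0711 7.1577 -2.0843 N·m.
t=0.1800 s (step 9): theta=0.5233 0.2139 -0.8216 -0.5756 rad, w=0.0074 -0.6822 -0.9654 0.0416 rad/s, tip=-0.3388 -0.6183 1.0366 m, trq=-38.3333 9.3306 11.7315 -3.9392 N·m.
t=0.2400 s (step 12): theta=0.5241 0.1930 -0.8511 -0.5733 rad, w=0.0086 -0.1177 -0.1740 0.0087 rad/s, tip=-0.3538 -0.6259 1.0222 m, trq=-21.8930 1.5557 8.6920 -2.7262 N·m.
t=0.3000 s (step 15): theta=0.5242 0.1916 -0.8535 -0.5733 rad, w=-0.0067 0.0377 0.0496 -0.0004 rad/s, tip=-0.3548 -0.6265 1.0210 m, trq=-15.9582 -1.1914 7.6062 -2.2909 N·m.
t=0.3600 s (step 18): theta=0.5235 0.1951 -0.8487 -0.5734 rad, w=-0.0139 0.0710 0.0998 -0.0030 rad/s, tip=-0.3517 -0.6251 1.0237 m, trq=-13.8847 -2.1203 7.2278 -2.1366 N·m.
t=0.4200 s (step 21): theta=0.5227 0.1995 -0.8425 -0.5736 rad, w=-0.0142 0.0713 0.1009 -0.0041 rad/s, tip=-0.3479 -0.6233 1.0271 m, trq=-65.7421 -14.9280 41.6172 -8.8964 N·m.
t=0.4800 s (step 24): theta=0.5178 0.1974 -0.6609 -0.3235 rad, w=-0.0798 -0.0212 1.2892 1.2706 rad/s, tip=-0.3509 -0.6114 1.0560 m, trq=-3.8436 -0.1986 1.0823 -0.1821 N·m.
t=0.5400 s (step 27): theta=0.5148 0.1978 -0.6357 -0.3131 rad, w=-0.0148 0.0495 -0.0279 -0.2657 rad/s, tip=-0.3492 -0.6028 1.0656 m, trq=-9.9425 -1.8233 5.0249 -1.4603 N·m.
t=0.6000 s (step 30): theta=0.5151 0.2022 -0.6444 -0.3309 rad, w=0.0164 0.0843 -0.2201 -0.3033 rad/s, tip=-0.3456 -0.6030 1.0658 m, trq=-12.0923 -2.3775 6.4229 -2.0143 N·m.
t=0.6600 s (step 33): theta=0.5163 0.2072 -0.6589 -0.3483 rad, w=0.0216 0.0801 -0.2507 -0.2754 rad/s, tip=-0.3420 -0.6061 1.0632 m, trq=-12.8435 -2.5405 6.9138 -2.2078 N·m.
t=0.7200 s (step 36): theta=0.5175 0.2116 -0.6736 -0.3640 rad, w=0.0192 0.0659 -0.2372 -0.2503 rad/s, tip=-0.3390 -0.6095 1.0601 m, trq=-13.1047 -2.5703 7.0783 -2.2658 N·m.
t=0.7800 s (step 39): theta=0.5303 0.2248 -0.5873 -0.2970 rad, w=-0.2721 0.6645 3.4880 3.5503 rad/s, tip=-0.3464 -0.6001 1.0740 m, trq=34.3430 -14.3696 -7.1244 3.0048 N·m.
t=0.8400 s (step 42): theta=0.5182 0.2431 -0.5116 -0.2436 rad, w=-0.1153 0.1029 0.0691 -0.2582 rad/s, tip=-0.3247 -0.5786 1.1005 m, trq=3.3894 -6.6665 2.0812 -0.1906 N·m.
t=0.9000 s (step 45): theta=0.5153 0.2466 -0.5246 -0.2641 rad, w=0.0014 0.0300 -0.3932 -0.3614 rad/s, tip=-0.3181 -0.5782 1.1014 m, trq=-7.8158 -3.9758 5.3765 -1.6021 N·m.
t=0.9600 s (step 48): theta=0.5165 0.2474 -0.5513 -0.2848 rad, w=0.0334 0.0021 -0.4712 -0.3266 rad/s, tip=-0.3170 -0.5851 1.0949 m, trq=-11.7460 -3.0038 6.5554 -2.1058 N·m.
t=1.0200 s (step 51): theta=0.5188 0.2473 -0.5789 -0.3034 rad, w=0.0382 -0.0070 -0.4421 -0.2959 rad/s, tip=-0.3176 -0.5930 1.0869 m, trq=-13.0815 -2.6644 6.9666 -2.2705 N·m.
t=1.0400 s (step 52): theta=0.5195 0.2471 -0.5876 -0.3092 rad, w=0.0371 -0.0091 -0.4260 -0.2884 rad/s, tip=-0.3180 -0.5955 1.0843 m.


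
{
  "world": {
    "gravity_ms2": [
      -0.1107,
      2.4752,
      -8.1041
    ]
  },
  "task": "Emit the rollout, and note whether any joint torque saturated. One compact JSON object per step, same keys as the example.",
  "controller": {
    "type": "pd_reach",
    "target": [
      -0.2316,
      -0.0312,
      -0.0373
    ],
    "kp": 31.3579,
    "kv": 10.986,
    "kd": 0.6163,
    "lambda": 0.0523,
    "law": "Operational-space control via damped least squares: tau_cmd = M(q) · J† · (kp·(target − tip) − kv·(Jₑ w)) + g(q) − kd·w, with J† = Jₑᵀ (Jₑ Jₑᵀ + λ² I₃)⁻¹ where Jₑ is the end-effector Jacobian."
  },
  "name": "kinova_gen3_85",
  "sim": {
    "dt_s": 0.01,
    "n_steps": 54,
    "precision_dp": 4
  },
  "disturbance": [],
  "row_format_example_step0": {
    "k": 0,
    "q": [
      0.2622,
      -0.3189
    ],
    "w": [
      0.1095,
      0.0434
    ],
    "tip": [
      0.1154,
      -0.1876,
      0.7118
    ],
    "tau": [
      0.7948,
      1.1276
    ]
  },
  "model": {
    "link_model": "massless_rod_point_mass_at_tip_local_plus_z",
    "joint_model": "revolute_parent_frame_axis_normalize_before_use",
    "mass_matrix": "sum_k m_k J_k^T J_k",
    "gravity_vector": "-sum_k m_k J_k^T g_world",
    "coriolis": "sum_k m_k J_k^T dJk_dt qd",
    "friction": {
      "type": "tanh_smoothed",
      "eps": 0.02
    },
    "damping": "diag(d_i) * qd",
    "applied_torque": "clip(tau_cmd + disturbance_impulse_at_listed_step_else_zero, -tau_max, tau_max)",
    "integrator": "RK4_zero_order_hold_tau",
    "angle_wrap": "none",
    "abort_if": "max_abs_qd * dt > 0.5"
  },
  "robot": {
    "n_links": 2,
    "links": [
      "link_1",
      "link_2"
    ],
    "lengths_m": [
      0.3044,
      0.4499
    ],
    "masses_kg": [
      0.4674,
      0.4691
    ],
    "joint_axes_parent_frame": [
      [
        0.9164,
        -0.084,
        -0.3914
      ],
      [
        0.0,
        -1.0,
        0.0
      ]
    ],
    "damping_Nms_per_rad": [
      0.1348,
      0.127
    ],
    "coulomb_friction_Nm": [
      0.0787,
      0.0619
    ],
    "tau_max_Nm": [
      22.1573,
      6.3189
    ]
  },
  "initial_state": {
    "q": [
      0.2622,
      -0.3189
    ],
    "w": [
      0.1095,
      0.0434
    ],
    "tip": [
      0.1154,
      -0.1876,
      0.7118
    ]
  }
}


{"k":1,"q":[0.2634,-0.3182],"w":[0.123,0.1034],"tip":[0.1149,-0.1884,0.7117],"tau":[0.7327,1.0273]}
{"k":2,"q":[0.2647,-0.3169],"w":[0.1349,0.1524],"tip":[0.1142,-0.1893,0.7117],"tau":[0.6777,0.9457]}
{"k":3,"q":[0.2661,-0.3152],"w":[0.1455,0.1928],"tip":[0.1133,-0.1903,0.7116],"tau":[0.6288,0.8789]}
{"k":4,"q":[0.2676,-0.3131],"w":[0.1548,0.2261],"tip":[0.1122,-0.1913,0.7117],"tau":[0.5852,0.824]}
{"k":5,"q":[0.2691,-0.3107],"w":[0.163,0.2539],"tip":[0.1109,-0.1924,0.7117],"tau":[0.5462,0.7787]}
{"k":6,"q":[0.2708,-0.308],"w":[0.1703,0.2771],"tip":[0.1095,-0.1935,0.7118],"tau":[0.5112,0.7411]}
{"k":7,"q":[0.2725,-0.3051],"w":[0.1767,0.2968],"tip":[0.1081,-0.1947,0.7119],"tau":[0.4798,0.7097]}
{"k":8,"q":[0.2743,-0.3021],"w":[0.1824,0.3135],"tip":[0.1065,-0.1959,0.7119],"tau":[0.4513,0.6833]}
{"k":9,"q":[0.2762,-0.2989],"w":[0.1875,0.328],"tip":[0.1049,-0.1971,0.712],"tau":[0.4255,0.6608]}
{"k":10,"q":[0.2781,-0.2955],"w":[0.1919,0.3406],"tip":[0.1032,-0.1984,0.7121],"tau":[0.4019,0.6416]}
{"k":11,"q":[0.28,-0.2921],"w":[0.1959,0.3518],"tip":[0.1014,-0.1997,0.7122],"tau":[0.3803,0.6248]}
{"k":12,"q":[0.282,-0.2885],"w":[0.1994,0.3617],"tip":[0.0996,-0.201,0.7123],"tau":[0.3604,0.6101]}
{"k":13,"q":[0.284,-0.2848],"w":[0.2026,0.3708],"tip":[0.0977,-0.2023,0.7124],"tau":[0.342,0.5971]}
{"k":14,"q":[0.2861,-0.2811],"w":[0.2054,0.3791],"tip":[0.0958,-0.2037,0.7124],"tau":[0.3248,0.5853]}
{"k":15,"q":[0.2881,-0.2773],"w":[0.2079,0.3868],"tip":[0.0938,-0.205,0.7125],"tau":[0.3088,0.5746]}
{"k":16,"q":[0.2902,-0.2734],"w":[0.2102,0.394],"tip":[0.0919,-0.2064,0.7126],"tau":[0.2936,0.5646]}
{"k":17,"q":[0.2923,-0.2694],"w":[0.2122,0.4009],"tip":[0.0898,-0.2078,0.7126],"tau":[0.2793,0.5553]}
{"k":18,"q":[0.2945,-0.2654],"w":[0.2141,0.4076],"tip":[0.0878,-0.2092,0.7127],"tau":[0.2657,0.5465]}
{"k":19,"q":[0.2966,-0.2612],"w":[0.2158,0.414],"tip":[0.0857,-0.2106,0.7127],"tau":[0.2527,0.5381]}
{"k":20,"q":[0.2988,-0.2571],"w":[0.2173,0.4202],"tip":[0.0835,-0.212,0.7128],"tau":[0.2402,0.53]}
{"k":21,"q":[0.3009,-0.2528],"w":[0.2187,0.4264],"tip":[0.0814,-0.2134,0.7128],"tau":[0.2281,0.5221]}
{"k":22,"q":[0.3031,-0.2485],"w":[0.2201,0.4324],"tip":[0.0792,-0.2148,0.7128],"tau":[0.2164,0.5143]}
{"k":23,"q":[0.3053,-0.2442],"w":[0.2213,0.4384],"tip":[0.077,-0.2162,0.7129],"tau":[0.2051,0.5066]}
{"k":24,"q":[0.3076,-0.2398],"w":[0.2224,0.4444],"tip":[0.0747,-0.2176,0.7129],"tau":[0.194,0.4991]}
{"k":25,"q":[0.3098,-0.2353],"w":[0.2235,0.4504],"tip":[0.0724,-0.219,0.7129],"tau":[0.1831,0.4915]}
{"k":26,"q":[0.312,-0.2308],"w":[0.2245,0.4563],"tip":[0.0701,-0.2204,0.7129],"tau":[0.1725,0.484]}
{"k":27,"q":[0.3143,-0.2262],"w":[0.2255,0.4623],"tip":[0.0678,-0.2218,0.7129],"tau":[0.162,0.4764]}
{"k":28,"q":[0.3165,-0.2215],"w":[0.2264,0.4682],"tip":[0.0654,-0.2232,0.7129],"tau":[0.1516,0.4688]}
{"k":29,"q":[0.3188,-0.2168],"w":[0.2273,0.4742],"tip":[0.063,-0.2246,0.7128],"tau":[0.1414,0.4612]}
{"k":30,"q":[0.3211,-0.212],"w":[0.2281,0.4803],"tip":[0.0605,-0.2261,0.7128],"tau":[0.1312,0.4535]}
{"k":31,"q":[0.3234,-0.2072],"w":[0.2289,0.4864],"tip":[0.0581,-0.2275,0.7127],"tau":[0.1212,0.4458]}
{"k":32,"q":[0.3257,-0.2023],"w":[0.2297,0.4925],"tip":[0.0556,-0.2289,0.7127],"tau":[0.1112,0.4379]}
{"k":33,"q":[0.328,-0.1974],"w":[0.2305,0.4987],"tip":[0.053,-0.2303,0.7126],"tau":[0.1012,0.43]}
{"k":34,"q":[0.3303,-0.1923],"w":[0.2313,0.5049],"tip":[0.0505,-0.2316,0.7125],"tau":[0.0913,0.422]}
{"k":35,"q":[0.3326,-0.1873],"w":[0.232,0.5111],"tip":[0.0479,-0.233,0.7124],"tau":[0.0814,0.414]}
{"k":36,"q":[0.3349,-0.1821],"w":[0.2327,0.5174],"tip":[0.0453,-0.2344,0.7123],"tau":[0.0716,0.4058]}
{"k":37,"q":[0.3372,-0.1769],"w":[0.2335,0.5238],"tip":[0.0426,-0.2358,0.7122],"tau":[0.0617,0.3975]}
{"k":38,"q":[0.3396,-0.1717],"w":[0.2342,0.5302],"tip":[0.0399,-0.2372,0.7121],"tau":[0.0519,0.3891]}
{"k":39,"q":[0.3419,-0.1663],"w":[0.2349,0.5367],"tip":[0.0372,-0.2385,0.712],"tau":[0.0421,0.3807]}
{"k":40,"q":[0.3443,-0.1609],"w":[0.2356,0.5432],"tip":[0.0344,-0.2399,0.7118],"tau":[0.0322,0.3721]}
{"k":41,"q":[0.3466,-0.1555],"w":[0.2363,0.5498],"tip":[0.0316,-0.2413,0.7117],"tau":[0.0224,0.3634]}
{"k":42,"q":[0.349,-0.1499],"w":[0.237,0.5564],"tip":[0.0288,-0.2426,0.7115],"tau":[0.0126,0.3546]}
{"k":43,"q":[0.3514,-0.1443],"w":[0.2377,0.5631],"tip":[0.026,-0.244,0.7113],"tau":[0.0027,0.3457]}
{"k":44,"q":[0.3538,-0.1387],"w":[0.2384,0.5699],"tip":[0.0231,-0.2453,0.7111],"tau":[-0.0071,0.3366]}
{"k":45,"q":[0.3561,-0.1329],"w":[0.2391,0.5767],"tip":[0.0202,-0.2466,0.7109],"tau":[-0.017,0.3275]}
{"k":46,"q":[0.3585,-0.1271],"w":[0.2398,0.5835],"tip":[0.0172,-0.2479,0.7106],"tau":[-0.0269,0.3182]}
{"k":47,"q":[0.3609,-0.1213],"w":[0.2405,0.5904],"tip":[0.0142,-0.2492,0.7104],"tau":[-0.0368,0.3088]}
{"k":48,"q":[0.3633,-0.1153],"w":[0.2412,0.5974],"tip":[0.0112,-0.2505,0.7101],"tau":[-0.0467,0.2993]}
{"k":49,"q":[0.3658,-0.1093],"w":[0.2419,0.6044],"tip":[0.0082,-0.2518,0.7098],"tau":[-0.0566,0.2897]}
{"k":50,"q":[0.3682,-0.1032],"w":[0.2426,0.6115],"tip":[0.0051,-0.2531,0.7095],"tau":[-0.0666,0.28]}
{"k":51,"q":[0.3706,-0.0971],"w":[0.2433,0.6186],"tip":[0.0019,-0.2544,0.7092],"tau":[-0.0765,0.2701]}
{"k":52,"q":[0.373,-0.0909],"w":[0.244,0.6258],"tip":[-0.0012,-0.2556,0.7089],"tau":[-0.0865,0.2601]}
{"k":53,"q":[0.3755,-0.0846],"w":[0.2447,0.6331],"tip":[-0.0044,-0.2569,0.7085],"tau":[-0.0965,0.25]}
{"k":54,"q":[0.3779,-0.0782],"w":[0.2454,0.6403],"tip":[-0.0076,-0.2581,0.7081]}
{"summary": "any joint saturated: no"}


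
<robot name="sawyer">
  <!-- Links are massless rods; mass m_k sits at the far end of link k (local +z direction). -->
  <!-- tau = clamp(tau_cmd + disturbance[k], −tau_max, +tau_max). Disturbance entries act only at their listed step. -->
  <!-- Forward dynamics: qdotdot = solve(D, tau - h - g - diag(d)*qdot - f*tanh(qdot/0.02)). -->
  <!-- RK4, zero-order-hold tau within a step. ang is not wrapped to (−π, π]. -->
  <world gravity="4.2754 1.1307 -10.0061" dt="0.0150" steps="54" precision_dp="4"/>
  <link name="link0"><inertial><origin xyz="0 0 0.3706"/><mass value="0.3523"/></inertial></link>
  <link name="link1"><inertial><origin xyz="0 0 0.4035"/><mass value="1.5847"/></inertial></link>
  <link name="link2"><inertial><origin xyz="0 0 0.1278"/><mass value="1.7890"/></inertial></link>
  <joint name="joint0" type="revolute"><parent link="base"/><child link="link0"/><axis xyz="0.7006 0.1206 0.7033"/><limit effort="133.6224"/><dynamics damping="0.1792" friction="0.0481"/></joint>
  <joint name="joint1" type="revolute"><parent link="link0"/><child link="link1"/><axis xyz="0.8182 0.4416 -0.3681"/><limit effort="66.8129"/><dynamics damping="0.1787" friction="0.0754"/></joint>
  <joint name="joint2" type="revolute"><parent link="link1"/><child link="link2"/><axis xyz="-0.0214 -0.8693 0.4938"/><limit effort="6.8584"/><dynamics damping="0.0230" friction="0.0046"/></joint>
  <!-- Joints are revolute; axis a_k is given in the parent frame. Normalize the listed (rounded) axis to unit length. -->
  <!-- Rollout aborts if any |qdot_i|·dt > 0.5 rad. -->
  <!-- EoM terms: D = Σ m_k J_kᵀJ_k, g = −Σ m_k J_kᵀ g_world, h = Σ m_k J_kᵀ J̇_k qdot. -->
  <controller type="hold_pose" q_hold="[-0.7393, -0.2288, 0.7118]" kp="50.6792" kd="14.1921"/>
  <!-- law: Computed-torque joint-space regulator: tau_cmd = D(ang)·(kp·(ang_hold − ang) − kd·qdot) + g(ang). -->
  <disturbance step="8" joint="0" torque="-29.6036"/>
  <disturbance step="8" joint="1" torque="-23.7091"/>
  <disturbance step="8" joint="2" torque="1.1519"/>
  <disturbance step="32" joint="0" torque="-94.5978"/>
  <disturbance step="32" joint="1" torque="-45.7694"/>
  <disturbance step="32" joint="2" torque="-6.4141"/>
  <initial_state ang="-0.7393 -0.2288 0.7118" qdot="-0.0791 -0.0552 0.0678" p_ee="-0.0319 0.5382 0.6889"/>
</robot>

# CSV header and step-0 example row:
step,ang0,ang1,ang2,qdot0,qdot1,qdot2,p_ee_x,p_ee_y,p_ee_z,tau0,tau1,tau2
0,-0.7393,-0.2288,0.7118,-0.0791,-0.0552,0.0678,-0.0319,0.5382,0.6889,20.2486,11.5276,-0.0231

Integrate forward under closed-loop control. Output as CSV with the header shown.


step,ang0,ang1,ang2,qdot0,qdot1,qdot2,p_ee_x,p_ee_y,p_ee_z,tau0,tau1,tau2
1,-0.7404,-0.2295,0.7127,-0.0651,-0.0377,0.0585,-0.0317,0.5390,0.6882,19.9059,11.3044,-0.0249
2,-0.7413,-0.2300,0.7136,-0.0526,-0.0244,0.0488,-0.0315,0.5395,0.6877,19.6128,11.1153,-0.0267
3,-0.7420,-0.2303,0.7142,-0.0408,-0.0157,0.0369,-0.0314,0.5400,0.6873,19.3626,10.9566,-0.0286
4,-0.7425,-0.2305,0.7147,-0.0298,-0.0106,0.0234,-0.0313,0.5403,0.6870,19.1496,10.8244,-0.0304
5,-0.7429,-0.2306,0.7149,-0.0202,-0.0075,0.0117,-0.0312,0.5405,0.6868,18.9693,10.7144,-0.0322
6,-0.7431,-0.2307,0.7150,-0.0125,-0.0049,0.0038,-0.0312,0.5406,0.6867,18.8178,10.6227,-0.0342
7,-0.7433,-0.2307,0.7151,-0.0066,-0.0025,-0.0006,-0.0311,0.5407,0.6866,18.6917,10.5468,-0.0363
8,-0.7433,-0.2308,0.7150,-0.0021,-0.0005,-0.0029,-0.0311,0.5408,0.6866,-11.0165,-13.2250,1.1137
9,-0.7434,-0.2351,0.7185,-0.0136,-0.5794,0.4759,-0.0316,0.5421,0.6850,25.0156,15.6113,-0.2823
10,-0.7437,-0.2427,0.7250,-0.0195,-0.4323,0.3817,-0.0324,0.5443,0.6822,23.9429,14.7114,-0.2244
11,-0.7440,-0.2483,0.7301,-0.0212,-0.3145,0.3026,-0.0331,0.5460,0.6801,23.0212,13.9484,-0.1797
12,-0.7443,-0.2523,0.7342,-0.0205,-0.2200,0.2362,-0.0335,0.5472,0.6785,22.2318,13.3023,-0.1450
13,-0.7446,-0.2551,0.7373,-0.0186,-0.1444,0.1806,-0.0338,0.5481,0.6774,21.5574,12.7560,-0.1179
14,-0.7449,-0.2568,0.7397,-0.0160,-0.0840,0.1342,-0.0340,0.5487,0.6766,20.9826,12.2949,-0.0967
15,-0.7451,-0.2577,0.7414,-0.0133,-0.0361,0.0955,-0.0342,0.5490,0.6761,20.4938,11.9063,-0.0800
16,-0.7452,-0.2579,0.7426,-0.0081,-0.0024,0.0553,-0.0342,0.5491,0.6759,20.0796,11.5849,-0.0671
17,-0.7453,-0.2578,0.7430,0.0023,0.0139,0.0037,-0.0343,0.5491,0.6759,19.7323,11.3300,-0.0570
18,-0.7452,-0.2575,0.7428,0.0108,0.0254,-0.0336,-0.0343,0.5489,0.6761,19.4437,11.1237,-0.0505
19,-0.7450,-0.2571,0.7421,0.0171,0.0343,-0.0602,-0.0342,0.5487,0.6763,19.2034,10.9534,-0.0458
20,-0.7447,-0.2565,0.7410,0.0217,0.0411,-0.0796,-0.0342,0.5485,0.6767,19.0027,10.8119,-0.0422
21,-0.7443,-0.2559,0.7397,0.0250,0.0461,-0.0935,-0.0342,0.5481,0.6771,18.8349,10.6943,-0.0394
22,-0.7439,-0.2552,0.7382,0.0273,0.0497,-0.1030,-0.0341,0.5478,0.6775,18.6949,10.5967,-0.0373
23,-0.7435,-0.2544,0.7367,0.0287,0.0519,-0.1092,-0.0341,0.5474,0.6780,18.5783,10.5159,-0.0358
24,-0.7431,-0.2536,0.7350,0.0295,0.0531,-0.1128,-0.0340,0.5470,0.6785,18.4814,10.4494,-0.0346
25,-0.7426,-0.2528,0.7333,0.0298,0.0535,-0.1143,-0.0339,0.5466,0.6790,18.4011,10.3948,-0.0339
26,-0.7422,-0.2520,0.7316,0.0298,0.0531,-0.1142,-0.0339,0.5462,0.6795,18.3349,10.3503,-0.0334
27,-0.7418,-0.2512,0.7299,0.0294,0.0522,-0.1128,-0.0338,0.5458,0.6800,18.2806,10.3143,-0.0331
28,-0.7413,-0.2505,0.7282,0.0287,0.0509,-0.1106,-0.0338,0.5454,0.6805,18.2364,10.2853,-0.0329
29,-0.7409,-0.2497,0.7266,0.0279,0.0492,-0.1076,-0.0337,0.5450,0.6810,18.2005,10.2623,-0.0329
30,-0.7405,-0.2490,0.7250,0.0270,0.0473,-0.1042,-0.0337,0.5447,0.6814,18.1716,10.2442,-0.0330
31,-0.7401,-0.2483,0.7234,0.0259,0.0453,-0.1004,-0.0336,0.5443,0.6819,18.1487,10.2302,-0.0332
32,-0.7397,-0.2476,0.7220,0.0249,0.0431,-0.0963,-0.0335,0.5440,0.6823,-76.4672,-35.5499,-6.4476
33,-0.7458,-0.2477,0.7031,-0.8319,-0.0624,-2.4413,-0.0299,0.5478,0.6808,38.8731,20.3192,1.3603
34,-0.7568,-0.2486,0.6704,-0.6379,-0.0602,-1.9120,-0.0235,0.5546,0.6777,35.5770,18.8485,1.1069
35,-0.7652,-0.2494,0.6451,-0.4850,-0.0420,-1.4525,-0.0185,0.5598,0.6753,32.7605,17.5549,0.9013
36,-0.7716,-0.2499,0.6262,-0.3620,-0.0194,-1.0673,-0.0147,0.5635,0.6735,30.3585,16.4287,0.7339
37,-0.7762,-0.2500,0.6126,-0.2588,-0.0028,-0.7615,-0.0118,0.5662,0.6722,28.3141,15.4602,0.5972
38,-0.7795,-0.2500,0.6029,-0.1705,0.0055,-0.5272,-0.0099,0.5680,0.6713,26.5778,14.6340,0.4849
39,-0.7815,-0.2499,0.5964,-0.0969,0.0098,-0.3448,-0.0086,0.5691,0.6708,25.1062,13.9287,0.3924
40,-0.7825,-0.2497,0.5923,-0.0369,0.0122,-0.2011,-0.0078,0.5696,0.6707,23.8614,13.3269,0.3160
41,-0.7827,-0.2495,0.5902,0.0096,0.0162,-0.0820,-0.0076,0.5697,0.6708,22.8161,12.8146,0.2528
42,-0.7823,-0.2492,0.5897,0.0432,0.0233,0.0206,-0.0076,0.5694,0.6710,21.9486,12.3815,0.2006
43,-0.7814,-0.2488,0.5905,0.0714,0.0254,0.0883,-0.0080,0.5689,0.6715,21.2211,12.0152,0.1588
44,-0.7802,-0.2484,0.5922,0.0933,0.0264,0.1392,-0.0085,0.5681,0.6720,20.6109,11.7054,0.1240
45,-0.7787,-0.2481,0.5946,0.1096,0.0267,0.1771,-0.0092,0.5672,0.6727,20.1005,11.4438,0.0951
46,-0.7769,-0.2477,0.5975,0.1213,0.0266,0.2047,-0.0101,0.5662,0.6733,19.6747,11.2233,0.0710
47,-0.7751,-0.2473,0.6007,0.1292,0.0262,0.2241,-0.0110,0.5651,0.6741,19.3209,11.0379,0.0511
48,-0.7731,-0.2469,0.6041,0.1340,0.0257,0.2368,-0.0119,0.5639,0.6748,19.0279,10.8822,0.0345
49,-0.7711,-0.2465,0.6077,0.1361,0.0251,0.2444,-0.0129,0.5627,0.6756,18.7863,10.7520,0.0208
50,-0.7690,-0.2461,0.6114,0.1362,0.0245,0.2479,-0.0139,0.5615,0.6764,18.5883,10.6433,0.0095
51,-0.7670,-0.2458,0.6152,0.1346,0.0239,0.2482,-0.0149,0.5603,0.6771,18.4268,10.5529,0.0001
52,-0.7650,-0.2454,0.6189,0.1317,0.0233,0.2460,-0.0158,0.5592,0.6779,18.2962,10.4780,-0.0075
53,-0.7630,-0.2451,0.6225,0.1278,0.0227,0.2418,-0.0168,0.5580,0.6786,18.1914,10.4163,-0.0137
54,-0.7611,-0.2447,0.6261,0.1232,0.0221,0.2362,-0.0177,0.5569,0.6793,,,


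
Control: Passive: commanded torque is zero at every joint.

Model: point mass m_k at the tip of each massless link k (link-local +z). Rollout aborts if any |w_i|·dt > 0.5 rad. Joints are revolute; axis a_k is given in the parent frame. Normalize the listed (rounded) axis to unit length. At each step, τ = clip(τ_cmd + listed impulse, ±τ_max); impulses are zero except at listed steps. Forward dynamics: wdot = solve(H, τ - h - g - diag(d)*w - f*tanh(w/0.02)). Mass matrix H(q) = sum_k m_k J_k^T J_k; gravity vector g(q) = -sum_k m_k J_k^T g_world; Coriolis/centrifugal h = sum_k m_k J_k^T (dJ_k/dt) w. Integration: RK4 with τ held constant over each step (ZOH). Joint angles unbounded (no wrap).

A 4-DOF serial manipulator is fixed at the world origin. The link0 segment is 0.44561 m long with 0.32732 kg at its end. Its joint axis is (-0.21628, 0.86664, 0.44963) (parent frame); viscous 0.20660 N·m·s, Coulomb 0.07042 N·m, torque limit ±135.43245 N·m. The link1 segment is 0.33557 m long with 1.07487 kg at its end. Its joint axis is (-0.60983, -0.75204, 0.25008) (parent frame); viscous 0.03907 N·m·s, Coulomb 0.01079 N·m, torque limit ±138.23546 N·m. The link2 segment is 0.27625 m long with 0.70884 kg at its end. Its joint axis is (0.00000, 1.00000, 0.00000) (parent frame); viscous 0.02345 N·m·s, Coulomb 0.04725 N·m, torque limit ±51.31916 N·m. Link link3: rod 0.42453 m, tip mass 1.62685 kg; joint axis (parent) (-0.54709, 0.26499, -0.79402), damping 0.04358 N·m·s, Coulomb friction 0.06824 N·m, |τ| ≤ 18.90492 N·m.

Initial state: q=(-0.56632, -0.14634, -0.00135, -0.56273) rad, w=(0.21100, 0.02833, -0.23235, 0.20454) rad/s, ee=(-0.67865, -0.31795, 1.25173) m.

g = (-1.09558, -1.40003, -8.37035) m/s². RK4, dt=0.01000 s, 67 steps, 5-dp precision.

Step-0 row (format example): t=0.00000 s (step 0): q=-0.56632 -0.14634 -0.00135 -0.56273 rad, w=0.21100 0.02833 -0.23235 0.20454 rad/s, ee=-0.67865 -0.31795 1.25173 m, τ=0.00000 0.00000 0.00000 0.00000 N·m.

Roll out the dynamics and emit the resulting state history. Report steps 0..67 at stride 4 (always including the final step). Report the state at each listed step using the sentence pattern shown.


t=0.04000 s (step 4): q=-0.56322 -0.14609 -0.00537 -0.56253 rad, w=-0.05757 -0.03081 0.01714 -0.14418 rad/s, ee=-0.67736 -0.31700 1.25273 m, τ=0.00000 0.00000 0.00000 0.00000 N·m.
t=0.08000 s (step 8): q=-0.57075 -0.14929 -0.00096 -0.57314 rad, w=-0.31913 -0.13048 0.20289 -0.38216 rad/s, ee=-0.68237 -0.32241 1.24754 m, τ=0.00000 0.00000 0.00000 0.00000 N·m.
t=0.12000 s (step 12): q=-0.58884 -0.15667 0.01094 -0.59258 rad, w=-0.58687 -0.24064 0.39375 -0.58033 rad/s, ee=-0.69366 -0.33404 1.23596 m, τ=0.00000 0.00000 0.00000 0.00000 N·m.
t=0.16000 s (step 16): q=-0.61787 -0.16877 0.03076 -0.61859 rad, w=-0.86751 -0.36798 0.60108 -0.70479 rad/s, ee=-0.71096 -0.35177 1.21750 m, τ=0.00000 0.00000 0.00000 0.00000 N·m.
t=0.20000 s (step 20): q=-0.65848 -0.18645 0.05934 -0.64737 rad, w=-1.16649 -0.52154 0.83174 -0.70987 rad/s, ee=-0.73384 -0.37536 1.19141 m, τ=0.00000 0.00000 0.00000 0.00000 N·m.
t=0.24000 s (step 24): q=-0.71148 -0.21100 0.09759 -0.67301 rad, w=-1.48678 -0.71321 1.08302 -0.53707 rad/s, ee=-0.76171 -0.40443 1.15672 m, τ=0.00000 0.00000 0.00000 0.00000 N·m.
t=0.28000 s (step 28): q=-0.77769 -0.24422 0.14596 -0.68710 rad, w=-1.82682 -0.95821 1.33131 -0.12215 rad/s, ee=-0.79384 -0.43840 1.11223 m, τ=0.00000 0.00000 0.00000 0.00000 N·m.
t=0.32000 s (step 32): q=-0.85755 -0.28802 0.20339 -0.68140 rad, w=-2.16403 -1.23781 1.52455 0.42382 rad/s, ee=-0.82925 -0.47644 1.05642 m, τ=0.00000 0.00000 0.00000 0.00000 N·m.
t=0.36000 s (step 36): q=-0.95078 -0.34447 0.26585 -0.64939 rad, w=-2.49534 -1.60175 1.56273 1.22266 rad/s, ee=-0.86683 -0.51741 0.98742 m, τ=0.00000 0.00000 0.00000 0.00000 N·m.
t=0.40000 s (step 40): q=-1.05687 -0.41759 0.32469 -0.58050 rad, w=-2.80367 -2.07206 1.32267 2.25106 rad/s, ee=-0.90549 -0.55967 0.90372 m, τ=0.00000 0.00000 0.00000 0.00000 N·m.
t=0.44000 s (step 44): q=-1.17446 -0.51159 0.36650 -0.46783 rad, w=-3.06586 -2.64276 0.69713 3.38970 rad/s, ee=-0.94409 -0.60121 0.80380 m, τ=0.00000 0.00000 0.00000 0.00000 N·m.
t=0.48000 s (step 48): q=-1.30122 -0.62986 0.37466 -0.30966 rad, w=-3.25930 -3.27339 -0.35510 4.49761 rad/s, ee=-0.98134 -0.63945 0.68615 m, τ=0.00000 0.00000 0.00000 0.00000 N·m.
t=0.52000 s (step 52): q=-1.43396 -0.77315 0.33298 -0.11072 rad, w=-3.35987 -3.88050 -1.78806 5.40003 rad/s, ee=-1.01547 -0.67106 0.54911 m, τ=0.00000 0.00000 0.00000 0.00000 N·m.
t=0.56000 s (step 56): q=-1.56844 -0.93845 0.22855 0.11554 rad, w=-3.34488 -4.34566 -3.43609 5.77154 rad/s, ee=-1.04385 -0.69182 0.39090 m, τ=0.00000 0.00000 0.00000 0.00000 N·m.
t=0.60000 s (step 60): q=-1.70054 -1.11600 0.06396 0.33158 rad, w=-3.26083 -4.44735 -4.61239 4.66248 rad/s, ee=-1.06238 -0.69668 0.20999 m, τ=0.00000 0.00000 0.00000 0.00000 N·m.
t=0.64000 s (step 64): q=-1.83099 -1.28581 -0.11708 0.45229 rad, w=-3.29900 -3.92636 -4.09466 0.94192 rad/s, ee=-1.06589 -0.68073 0.00646 m, τ=0.00000 0.00000 0.00000 0.00000 N·m.
t=0.67000 s (step 67): q=-1.93227 -1.39226 -0.22029 0.42577 rad, w=-3.46881 -3.11799 -2.72360 -2.67719 rad/s, ee=-1.05543 -0.65253 -0.15880 m.


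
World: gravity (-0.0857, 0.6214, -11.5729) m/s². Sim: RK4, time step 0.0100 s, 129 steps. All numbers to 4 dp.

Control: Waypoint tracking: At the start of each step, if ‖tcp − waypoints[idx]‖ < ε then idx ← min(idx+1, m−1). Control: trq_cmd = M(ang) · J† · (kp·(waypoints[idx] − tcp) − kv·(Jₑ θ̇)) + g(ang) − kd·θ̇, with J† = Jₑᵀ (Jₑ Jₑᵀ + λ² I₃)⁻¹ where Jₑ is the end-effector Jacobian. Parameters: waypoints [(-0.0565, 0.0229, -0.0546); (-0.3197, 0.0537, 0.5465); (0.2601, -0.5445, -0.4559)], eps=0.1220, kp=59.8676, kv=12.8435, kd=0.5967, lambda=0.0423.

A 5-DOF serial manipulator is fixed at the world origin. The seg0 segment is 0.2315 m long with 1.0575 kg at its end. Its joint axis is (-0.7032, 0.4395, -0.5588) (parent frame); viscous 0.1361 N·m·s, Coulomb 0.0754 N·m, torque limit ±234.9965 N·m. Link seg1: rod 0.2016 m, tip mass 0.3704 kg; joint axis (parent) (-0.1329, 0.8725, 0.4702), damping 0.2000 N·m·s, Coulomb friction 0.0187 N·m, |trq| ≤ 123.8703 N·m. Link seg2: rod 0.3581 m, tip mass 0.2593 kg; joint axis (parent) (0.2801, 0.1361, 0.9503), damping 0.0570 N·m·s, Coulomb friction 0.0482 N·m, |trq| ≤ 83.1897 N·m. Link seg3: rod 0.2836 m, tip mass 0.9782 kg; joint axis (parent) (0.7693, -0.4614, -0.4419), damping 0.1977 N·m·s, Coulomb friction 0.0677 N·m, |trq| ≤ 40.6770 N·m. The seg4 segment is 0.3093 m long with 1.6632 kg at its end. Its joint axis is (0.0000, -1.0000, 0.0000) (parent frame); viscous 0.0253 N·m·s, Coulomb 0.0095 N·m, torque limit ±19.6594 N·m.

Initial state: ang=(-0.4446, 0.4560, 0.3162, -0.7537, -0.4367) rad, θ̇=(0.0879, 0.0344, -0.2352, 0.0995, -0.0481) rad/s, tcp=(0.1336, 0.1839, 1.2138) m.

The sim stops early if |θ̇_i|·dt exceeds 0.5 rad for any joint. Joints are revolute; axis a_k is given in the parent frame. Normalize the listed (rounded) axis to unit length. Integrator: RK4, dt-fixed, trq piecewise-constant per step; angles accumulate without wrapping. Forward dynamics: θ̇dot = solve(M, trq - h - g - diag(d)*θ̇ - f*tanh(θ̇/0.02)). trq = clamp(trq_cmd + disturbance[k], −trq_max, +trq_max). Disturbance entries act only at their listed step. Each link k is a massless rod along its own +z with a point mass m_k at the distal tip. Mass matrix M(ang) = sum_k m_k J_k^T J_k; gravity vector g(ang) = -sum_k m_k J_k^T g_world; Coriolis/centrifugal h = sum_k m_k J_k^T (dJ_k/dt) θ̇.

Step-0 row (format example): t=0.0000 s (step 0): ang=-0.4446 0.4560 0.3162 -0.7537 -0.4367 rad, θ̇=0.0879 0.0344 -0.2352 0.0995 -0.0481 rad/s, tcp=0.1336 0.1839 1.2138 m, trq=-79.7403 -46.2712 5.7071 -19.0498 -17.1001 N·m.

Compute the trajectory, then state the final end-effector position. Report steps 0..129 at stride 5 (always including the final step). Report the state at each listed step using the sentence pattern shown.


t=0.0500 s (step 5): ang=-0.5741 0.5101 0.2312 -0.7461 -0.7597 rad, θ̇=-3.5216 0.8290 -2.8330 -0.4127 -9.8358 rad/s, tcp=0.1234 0.1757 1.1394 m, trq=-20.4337 -15.8083 1.5543 -10.5661 -4.4719 N·m.
t=0.1000 s (step 10): ang=-0.7148 0.5061 0.0867 -0.8539 -1.2359 rad, θ̇=-2.1331 -0.5760 -2.6242 -3.9464 -8.5571 rad/s, tcp=0.0873 0.1400 0.9823 m, trq=15.0428 8.6828 -1.3504 -0.6669 2.3993 N·m.
t=0.1500 s (step 15): ang=-0.7994 0.4945 -0.0159 -1.1161 -1.5987 rad, θ̇=-1.3349 0.4272 -1.4879 -6.2874 -5.9853 rad/s, tcp=0.0436 0.0928 0.8032 m, trq=24.9528 12.1078 -3.3067 8.3791 7.1028 N·m.
t=0.2000 s (step 20): ang=-0.8512 0.5688 -0.0722 -1.4667 -1.8308 rad, θ̇=-0.7059 2.5687 -0.9822 -7.6808 -3.1093 rad/s, tcp=0.0057 0.0504 0.6377 m, trq=22.4659 7.3552 -3.2378 13.3411 5.5945 N·m.
t=0.2500 s (step 25): ang=-0.8659 0.7333 -0.1528 -1.8663 -1.8835 rad, θ̇=0.0344 3.8118 -2.7526 -7.8191 1.0735 rad/s, tcp=-0.0177 0.0248 0.5013 m, trq=12.8028 0.3503 0.2770 12.9339 -0.3255 N·m.
t=0.3000 s (step 30): ang=-0.8527 0.9409 -0.3499 -2.2030 -1.7669 rad, θ̇=0.5761 4.3970 -4.8446 -5.5265 3.0844 rad/s, tcp=-0.0335 0.0133 0.3943 m, trq=12.7687 -0.4230 1.1276 9.6848 -3.7054 N·m.
t=0.3500 s (step 35): ang=-0.7995 1.1700 -0.6150 -2.4252 -1.6106 rad, θ̇=1.5665 4.7929 -5.6673 -3.4423 2.9473 rad/s, tcp=-0.0489 0.0106 0.3199 m, trq=10.3283 -0.0062 0.5282 4.5908 -4.2773 N·m.
t=0.4000 s (step 40): ang=-0.7090 1.4195 -0.9061 -2.5466 -1.4892 rad, θ̇=1.8246 5.0909 -5.7010 -1.3450 1.7775 rad/s, tcp=-0.0585 0.0241 0.2683 m, trq=-9.8219 -5.0884 4.9860 -5.5890 -3.7865 N·m.
t=0.4500 s (step 45): ang=-0.6313 1.6662 -1.1605 -2.5660 -1.4322 rad, θ̇=1.2759 4.6926 -4.4353 0.3836 0.6146 rad/s, tcp=-0.0601 0.0477 0.2190 m, trq=-14.0357 -5.6417 7.0220 -11.5131 -3.6447 N·m.
t=0.5000 s (step 50): ang=-0.5777 1.8854 -1.3572 -2.5277 -1.4150 rad, θ̇=0.9131 4.0721 -3.5268 1.0093 0.1686 rad/s, tcp=-0.0587 0.0667 0.1663 m, trq=-10.5881 -5.0767 7.0187 -13.1232 -4.1300 N·m.
t=0.5500 s (step 55): ang=-0.5352 2.0741 -1.5194 -2.4750 -1.4090 rad, θ̇=0.8121 3.4811 -2.9981 1.0442 0.1085 rad/s, tcp=-0.0581 0.0765 0.1158 m, trq=-7.4695 -4.9723 6.6650 -13.2943 -4.7132 N·m.
t=0.6000 s (step 60): ang=-0.4946 2.2339 -1.6588 -2.4266 -1.4025 rad, θ̇=0.8147 2.9112 -2.5882 0.8754 0.1599 rad/s, tcp=-0.0587 0.0789 0.0719 m, trq=-5.5873 -4.7679 6.2244 -13.0237 -5.0882 N·m.
t=0.6500 s (step 65): ang=-0.4532 2.3650 -1.7516 -2.3927 -1.4044 rad, θ̇=0.8655 2.2959 0.2893 0.1372 -0.8003 rad/s, tcp=-0.0628 0.0769 0.0426 m, trq=-12.6162 -1.4436 19.6929 -35.1469 -10.0090 N·m.
t=0.7000 s (step 70): ang=-0.4114 2.4742 -1.6467 -2.4276 -1.4577 rad, θ̇=0.8280 2.2635 3.4652 -1.4192 -0.8992 rad/s, tcp=-0.0871 0.0700 0.0719 m, trq=-4.3497 -2.2509 11.4763 -21.2700 -4.3295 N·m.
t=0.7500 s (step 75): ang=-0.3673 2.6035 -1.4326 -2.5156 -1.4607 rad, θ̇=0.9070 2.8825 4.9266 -1.8487 0.9634 rad/s, tcp=-0.1179 0.0568 0.1329 m, trq=4.0495 -5.2661 7.6821 -12.8683 -1.0296 N·m.
t=0.8000 s (step 80): ang=-0.3276 2.7395 -1.1791 -2.5907 -1.3580 rad, θ̇=0.5799 2.2273 4.8867 -1.0676 2.9905 rad/s, tcp=-0.1474 0.0431 0.2039 m, trq=4.4018 -3.5187 4.3728 -7.2761 0.7177 N·m.
t=0.8500 s (step 85): ang=-0.3109 2.8110 -0.9752 -2.6288 -1.1830 rad, θ̇=0.1336 0.6932 3.1304 -0.5797 3.7993 rad/s, tcp=-0.1745 0.0375 0.2754 m, trq=-1.0692 -0.0549 2.4658 -4.3788 1.3248 N·m.
t=0.9000 s (step 90): ang=-0.3117 2.8262 -0.8562 -2.6533 -0.9973 rad, θ̇=-0.1536 0.0728 1.8086 -0.3981 3.5021 rad/s, tcp=-0.1988 0.0415 0.3378 m, trq=-4.1974 1.2128 2.1721 -4.0574 1.5608 N·m.
t=0.9500 s (step 95): ang=-0.3259 2.8276 -0.7802 -2.6678 -0.8393 rad, θ̇=-0.3985 0.0222 1.2896 -0.1941 2.8120 rad/s, tcp=-0.2202 0.0494 0.3866 m, trq=-4.7444 1.3118 2.5536 -4.5333 1.7910 N·m.
t=1.0000 s (step 100): ang=-0.3496 2.8300 -0.7241 -2.6741 -0.7145 rad, θ̇=-0.5270 0.0788 0.9656 -0.0736 2.2027 rad/s, tcp=-0.2388 0.0562 0.4236 m, trq=-4.0053 1.0585 3.2502 -4.9351 2.0224 N·m.
t=1.0500 s (step 105): ang=-0.3696 2.8295 -0.7193 -2.6983 -0.6028 rad, θ̇=0.9203 -1.0564 -6.7419 -4.5114 4.5107 rad/s, tcp=-0.2539 0.0582 0.4501 m, trq=-20.5514 -3.1676 -8.8859 -13.1593 -19.6594 N·m.
t=1.1000 s (step 110): ang=-0.3767 2.7375 -0.9649 -2.8413 -0.6483 rad, θ̇=-1.3728 -2.1569 -2.5177 -0.4590 -6.1104 rad/s, tcp=-0.2342 0.0162 0.4133 m, trq=-19.8235 3.1295 -5.8250 -3.2593 -10.5723 N·m.
t=1.1500 s (step 115): ang=-0.5281 2.6101 -1.1157 -2.8352 -1.0373 rad, θ̇=-5.3550 -2.8224 -3.1001 0.9937 -8.7499 rad/s, tcp=-0.1750 -0.0411 0.3078 m, trq=-31.1333 9.5111 -2.8559 -4.9542 2.7267 N·m.
t=1.2000 s (step 120): ang=-0.9743 2.4799 -1.2305 -2.7221 -1.4556 rad, θ̇=-13.0128 -2.1603 -1.0664 3.4900 -7.4681 rad/s, tcp=-0.1275 -0.0774 0.2013 m, trq=-54.3460 18.0548 -5.7624 -13.2045 6.4233 N·m.
t=1.2500 s (step 125): ang=-1.8075 2.3566 -1.2096 -2.5112 -1.7420 rad, θ̇=-17.8886 -3.4743 1.7257 4.3577 -2.9260 rad/s, tcp=-0.1262 -0.1309 0.1103 m, trq=21.8972 -10.5841 -6.6243 -8.1556 0.2006 N·m.
t=1.2900 s (step 129): ang=-2.4398 2.2038 -1.0719 -2.3735 -1.7846 rad, θ̇=-13.7604 -3.9603 5.4269 2.7642 -0.3227 rad/s, tcp=-0.1121 -0.1868 0.0234 m.
final tcp position (m): -0.1121 -0.1868 0.0234


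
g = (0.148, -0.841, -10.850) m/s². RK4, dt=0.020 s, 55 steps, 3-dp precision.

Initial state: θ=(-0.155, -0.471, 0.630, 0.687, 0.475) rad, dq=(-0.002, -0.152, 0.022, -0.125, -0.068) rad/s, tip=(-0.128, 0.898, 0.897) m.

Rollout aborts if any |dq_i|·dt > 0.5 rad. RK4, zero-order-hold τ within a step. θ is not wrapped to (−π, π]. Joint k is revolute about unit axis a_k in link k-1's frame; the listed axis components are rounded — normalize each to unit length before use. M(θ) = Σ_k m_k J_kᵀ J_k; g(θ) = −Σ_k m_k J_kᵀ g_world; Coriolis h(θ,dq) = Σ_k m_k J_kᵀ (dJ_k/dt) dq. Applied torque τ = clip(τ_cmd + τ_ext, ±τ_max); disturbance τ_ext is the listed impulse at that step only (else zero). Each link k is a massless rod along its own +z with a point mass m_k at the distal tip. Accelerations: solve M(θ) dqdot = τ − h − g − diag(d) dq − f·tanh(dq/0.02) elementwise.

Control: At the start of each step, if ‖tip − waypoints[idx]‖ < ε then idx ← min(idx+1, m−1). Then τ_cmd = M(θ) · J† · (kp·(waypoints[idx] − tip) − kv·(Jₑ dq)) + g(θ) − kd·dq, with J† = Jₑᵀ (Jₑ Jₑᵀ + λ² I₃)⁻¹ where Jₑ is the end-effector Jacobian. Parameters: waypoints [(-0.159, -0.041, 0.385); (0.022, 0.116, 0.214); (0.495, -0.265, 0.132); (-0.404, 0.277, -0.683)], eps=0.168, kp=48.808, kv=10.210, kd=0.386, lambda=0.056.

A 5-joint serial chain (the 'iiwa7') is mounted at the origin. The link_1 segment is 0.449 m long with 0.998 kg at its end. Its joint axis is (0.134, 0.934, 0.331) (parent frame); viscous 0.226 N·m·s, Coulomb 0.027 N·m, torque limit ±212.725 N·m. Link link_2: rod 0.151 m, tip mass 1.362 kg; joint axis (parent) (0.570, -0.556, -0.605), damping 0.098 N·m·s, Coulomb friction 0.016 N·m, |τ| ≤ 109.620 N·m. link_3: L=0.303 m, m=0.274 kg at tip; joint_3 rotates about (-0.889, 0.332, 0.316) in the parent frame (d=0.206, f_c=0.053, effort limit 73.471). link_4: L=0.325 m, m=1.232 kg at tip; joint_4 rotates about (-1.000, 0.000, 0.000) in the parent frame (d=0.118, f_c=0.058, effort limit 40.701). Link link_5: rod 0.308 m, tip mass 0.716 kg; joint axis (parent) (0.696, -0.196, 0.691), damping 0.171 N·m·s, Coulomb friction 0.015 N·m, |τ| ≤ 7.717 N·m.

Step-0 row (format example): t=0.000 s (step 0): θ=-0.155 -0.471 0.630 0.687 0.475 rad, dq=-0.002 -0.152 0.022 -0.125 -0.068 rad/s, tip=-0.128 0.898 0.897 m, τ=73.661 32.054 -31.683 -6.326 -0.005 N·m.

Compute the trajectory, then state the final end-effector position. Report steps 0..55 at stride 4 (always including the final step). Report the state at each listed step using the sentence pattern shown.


t=0.080 s (step 4): θ=-0.036 -0.183 0.494 1.183 0.314 rad, dq=1.379 4.518 -4.086 8.907 -3.650 rad/s, tip=-0.100 0.797 0.832 m, τ=-43.178 12.339 -11.304 -4.622 1.380 N·m.
t=0.160 s (step 8): θ=-0.066 0.228 0.159 1.831 0.043 rad, dq=-2.066 6.073 -3.363 6.967 -3.396 rad/s, tip=-0.008 0.602 0.737 m, τ=-59.289 4.255 -4.042 -7.842 2.627 N·m.
t=0.240 s (step 12): θ=-0.301 0.694 -0.046 2.295 -0.243 rad, dq=-3.347 4.986 -2.105 4.720 -3.522 rad/s, tip=0.000 0.374 0.675 m, τ=11.557 -6.871 1.423 -8.884 2.640 N·m.
t=0.320 s (step 16): θ=-0.548 1.009 -0.191 2.595 -0.484 rad, dq=-2.708 3.008 -1.467 2.900 -2.425 rad/s, tip=-0.086 0.196 0.615 m, τ=37.658 -9.962 2.753 -7.712 1.941 N·m.
t=0.400 s (step 20): θ=-0.726 1.193 -0.277 2.779 -0.633 rad, dq=-1.745 1.695 -0.656 1.808 -1.348 rad/s, tip=-0.164 0.100 0.541 m, τ=37.336 -8.460 1.281 -7.513 1.518 N·m.
t=0.480 s (step 24): θ=-0.832 1.269 -0.290 2.904 -0.692 rad, dq=-0.973 -0.296 0.584 1.474 0.218 rad/s, tip=-0.191 0.056 0.468 m, τ=36.124 -8.735 1.773 -6.589 1.438 N·m.
t=0.560 s (step 28): θ=-0.877 1.185 -0.202 3.010 -0.622 rad, dq=-0.113 -1.584 1.392 1.124 1.339 rad/s, tip=-0.167 0.044 0.387 m, τ=33.493 -6.371 -1.104 -9.973 1.024 N·m.
t=0.640 s (step 32): θ=-0.847 1.041 -0.091 3.076 -0.510 rad, dq=0.852 -1.957 1.344 0.507 1.345 rad/s, tip=-0.139 0.033 0.325 m, τ=32.385 -5.816 -1.789 -10.553 0.924 N·m.
t=0.720 s (step 36): θ=-0.745 0.871 0.007 3.092 -0.416 rad, dq=1.671 -2.335 1.059 -0.085 1.016 rad/s, tip=-0.114 0.024 0.294 m, τ=28.185 -5.069 -1.581 -8.898 0.706 N·m.
t=0.800 s (step 40): θ=-0.565 0.666 0.081 3.072 -0.343 rad, dq=4.312 -3.290 0.701 0.053 1.102 rad/s, tip=-0.079 0.020 0.285 m, τ=129.593 -20.050 2.399 -3.280 -1.753 N·m.
t=0.880 s (step 44): θ=0.015 0.298 0.064 3.130 -0.267 rad, dq=9.411 -4.197 -0.342 1.287 1.043 rad/s, tip=0.039 -0.041 0.272 m, τ=9.112 -1.087 0.208 -1.265 -0.558 N·m.
t=0.960 s (step 48): θ=0.756 0.110 0.095 3.282 -0.150 rad, dq=8.306 -1.488 1.466 2.376 2.421 rad/s, tip=0.216 -0.132 0.189 m, τ=-59.348 3.823 -0.121 -9.989 1.261 N·m.
t=1.040 s (step 52): θ=1.268 0.006 0.268 3.486 0.091 rad, dq=4.255 -0.813 2.000 2.525 2.057 rad/s, tip=0.384 -0.209 0.053 m, τ=17.449 16.515 -23.996 -28.326 7.717 N·m.
t=1.100 s (step 55): θ=1.605 0.141 0.201 3.633 0.151 rad, dq=6.786 3.611 -2.885 2.688 2.188 rad/s, tip=0.412 -0.210 -0.088 m.
final tip position (m): 0.412 -0.210 -0.088


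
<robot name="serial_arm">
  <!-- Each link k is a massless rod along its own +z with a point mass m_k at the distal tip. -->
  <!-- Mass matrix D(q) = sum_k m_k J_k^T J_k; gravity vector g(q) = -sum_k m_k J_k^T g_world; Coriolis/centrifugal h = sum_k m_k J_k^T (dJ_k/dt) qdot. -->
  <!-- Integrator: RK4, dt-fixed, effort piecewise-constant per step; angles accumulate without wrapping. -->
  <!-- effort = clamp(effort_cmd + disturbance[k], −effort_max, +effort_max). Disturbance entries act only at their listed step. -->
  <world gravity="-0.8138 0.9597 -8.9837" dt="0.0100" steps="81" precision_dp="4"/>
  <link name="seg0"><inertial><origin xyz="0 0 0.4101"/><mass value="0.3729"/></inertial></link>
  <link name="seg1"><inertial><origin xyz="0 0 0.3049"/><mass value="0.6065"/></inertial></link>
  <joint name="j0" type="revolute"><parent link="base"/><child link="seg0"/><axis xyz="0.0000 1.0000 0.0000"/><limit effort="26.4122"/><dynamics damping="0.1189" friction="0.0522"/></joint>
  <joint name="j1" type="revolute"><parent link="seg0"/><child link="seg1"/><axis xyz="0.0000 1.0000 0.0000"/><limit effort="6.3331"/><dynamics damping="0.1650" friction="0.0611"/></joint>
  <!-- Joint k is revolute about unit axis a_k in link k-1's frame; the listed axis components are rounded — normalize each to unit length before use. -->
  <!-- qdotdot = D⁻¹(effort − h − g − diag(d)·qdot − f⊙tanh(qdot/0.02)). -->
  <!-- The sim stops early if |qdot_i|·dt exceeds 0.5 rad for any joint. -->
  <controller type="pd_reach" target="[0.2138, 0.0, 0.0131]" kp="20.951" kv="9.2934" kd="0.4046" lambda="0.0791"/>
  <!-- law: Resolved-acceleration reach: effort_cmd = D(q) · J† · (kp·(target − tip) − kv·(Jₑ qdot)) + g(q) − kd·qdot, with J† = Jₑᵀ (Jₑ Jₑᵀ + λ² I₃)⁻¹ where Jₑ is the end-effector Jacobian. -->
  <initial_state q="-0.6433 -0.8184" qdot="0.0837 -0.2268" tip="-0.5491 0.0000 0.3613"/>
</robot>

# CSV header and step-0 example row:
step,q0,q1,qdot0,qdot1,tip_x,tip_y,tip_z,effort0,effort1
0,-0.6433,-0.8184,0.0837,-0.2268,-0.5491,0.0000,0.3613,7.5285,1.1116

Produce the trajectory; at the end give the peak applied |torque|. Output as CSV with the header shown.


step,q0,q1,qdot0,qdot1,tip_x,tip_y,tip_z,effort0,effort1
1,-0.6407,-0.8244,0.4333,-0.9663,-0.5483,0.0000,0.3609,7.1181,1.4186
2,-0.6351,-0.8364,0.6753,-1.4232,-0.5467,0.0000,0.3603,6.7501,1.5719
3,-0.6275,-0.8521,0.8471,-1.7031,-0.5444,0.0000,0.3597,6.4184,1.6334
4,-0.6184,-0.8700,0.9731,-1.8739,-0.5416,0.0000,0.3592,6.1185,1.6420
5,-0.6082,-0.8893,1.0685,-1.9778,-0.5384,0.0000,0.3589,5.8466,1.6214
6,-0.5971,-0.9094,1.1432,-2.0406,-0.5349,0.0000,0.3587,5.5994,1.5856
7,-0.5854,-0.9299,1.2031,-2.0781,-0.5310,0.0000,0.3587,5.3742,1.5431
8,-0.5731,-0.9508,1.2523,-2.0999,-0.5269,0.0000,0.3588,5.1685,1.4985
9,-0.5604,-0.9719,1.2934,-2.1119,-0.5227,0.0000,0.3591,4.9802,1.4547
10,-0.5473,-0.9930,1.3280,-2.1177,-0.5182,0.0000,0.3595,4.8072,1.4131
11,-0.5339,-1.0142,1.3573,-2.1197,-0.5135,0.0000,0.3600,4.6479,1.3746
12,-0.5202,-1.0354,1.3824,-2.1191,-0.5087,0.0000,0.3605,4.5008,1.3394
13,-0.5062,-1.0566,1.4038,-2.1169,-0.5037,0.0000,0.3611,4.3645,1.3076
14,-0.4921,-1.0777,1.4220,-2.1136,-0.4987,0.0000,0.3617,4.2377,1.2791
15,-0.4778,-1.0989,1.4375,-2.1095,-0.4935,0.0000,0.3624,4.1195,1.2538
16,-0.4634,-1.1199,1.4507,-2.1049,-0.4882,0.0000,0.3630,4.0089,1.2314
17,-0.4488,-1.1410,1.4616,-2.0998,-0.4828,0.0000,0.3637,3.9050,1.2116
18,-0.4342,-1.1619,1.4708,-2.0944,-0.4773,0.0000,0.3643,3.8070,1.1943
19,-0.4194,-1.1828,1.4782,-2.0886,-0.4718,0.0000,0.3650,3.7143,1.1793
20,-0.4046,-1.2037,1.4841,-2.0826,-0.4661,0.0000,0.3656,3.6263,1.1664
21,-0.3898,-1.2245,1.4887,-2.0763,-0.4604,0.0000,0.3661,3.5424,1.1553
22,-0.3749,-1.2452,1.4921,-2.0697,-0.4547,0.0000,0.3666,3.4622,1.1458
23,-0.3599,-1.2659,1.4944,-2.0628,-0.4489,0.0000,0.3671,3.3852,1.1379
24,-0.3450,-1.2864,1.4958,-2.0556,-0.4430,0.0000,0.3675,3.3111,1.1313
25,-0.3300,-1.3070,1.4963,-2.0482,-0.4371,0.0000,0.3678,3.2396,1.1260
26,-0.3151,-1.3274,1.4960,-2.0404,-0.4312,0.0000,0.3681,3.1703,1.1218
27,-0.3001,-1.3478,1.4950,-2.0322,-0.4252,0.0000,0.3683,3.1030,1.1186
28,-0.2852,-1.3680,1.4933,-2.0238,-0.4192,0.0000,0.3684,3.0375,1.1163
29,-0.2702,-1.3882,1.4911,-2.0151,-0.4132,0.0000,0.3685,2.9736,1.1147
30,-0.2554,-1.4083,1.4884,-2.0060,-0.4072,0.0000,0.3685,2.9111,1.1140
31,-0.2405,-1.4283,1.4852,-1.9965,-0.4011,0.0000,0.3685,2.8498,1.1138
32,-0.2257,-1.4483,1.4816,-1.9868,-0.3950,0.0000,0.3683,2.7897,1.1142
33,-0.2109,-1.4681,1.4777,-1.9767,-0.3890,0.0000,0.3681,2.7305,1.1152
34,-0.1961,-1.4878,1.4734,-1.9663,-0.3829,0.0000,0.3678,2.6722,1.1166
35,-0.1814,-1.5074,1.4688,-1.9556,-0.3768,0.0000,0.3675,2.6147,1.1184
36,-0.1667,-1.5269,1.4639,-1.9446,-0.3707,0.0000,0.3671,2.5580,1.1206
37,-0.1521,-1.5463,1.4588,-1.9332,-0.3646,0.0000,0.3666,2.5019,1.1232
38,-0.1376,-1.5655,1.4535,-1.9215,-0.3585,0.0000,0.3660,2.4463,1.1260
39,-0.1231,-1.5847,1.4480,-1.9096,-0.3524,0.0000,0.3654,2.3914,1.1291
40,-0.1086,-1.6037,1.4423,-1.8973,-0.3463,0.0000,0.3647,2.3369,1.1324
41,-0.0942,-1.6226,1.4365,-1.8848,-0.3402,0.0000,0.3639,2.2829,1.1359
42,-0.0799,-1.6414,1.4306,-1.8719,-0.3342,0.0000,0.3631,2.2293,1.1396
43,-0.0656,-1.6601,1.4246,-1.8589,-0.3281,0.0000,0.3622,2.1761,1.1434
44,-0.0514,-1.6786,1.4184,-1.8455,-0.3221,0.0000,0.3612,2.1233,1.1474
45,-0.0373,-1.6970,1.4122,-1.8319,-0.3161,0.0000,0.3602,2.0709,1.1515
46,-0.0232,-1.7152,1.4059,-1.8181,-0.3101,0.0000,0.3591,2.0188,1.1556
47,-0.0091,-1.7333,1.3996,-1.8040,-0.3042,0.0000,0.3580,1.9670,1.1599
48,0.0048,-1.7513,1.3932,-1.7897,-0.2982,0.0000,0.3568,1.9156,1.1642
49,0.0187,-1.7691,1.3868,-1.7752,-0.2923,0.0000,0.3556,1.8645,1.1686
50,0.0325,-1.7868,1.3804,-1.7605,-0.2864,0.0000,0.3543,1.8138,1.1731
51,0.0463,-1.8043,1.3740,-1.7457,-0.2806,0.0000,0.3529,1.7633,1.1775
52,0.0600,-1.8217,1.3675,-1.7306,-0.2748,0.0000,0.3515,1.7131,1.1821
53,0.0737,-1.8389,1.3611,-1.7154,-0.2690,0.0000,0.3501,1.6633,1.1866
54,0.0872,-1.8560,1.3546,-1.7000,-0.2632,0.0000,0.3486,1.6138,1.1911
55,0.1007,-1.8729,1.3482,-1.6844,-0.2575,0.0000,0.3470,1.5646,1.1957
56,0.1142,-1.8897,1.3418,-1.6688,-0.2518,0.0000,0.3455,1.5157,1.2002
57,0.1276,-1.9063,1.3355,-1.6530,-0.2462,0.0000,0.3438,1.4671,1.2048
58,0.1409,-1.9227,1.3292,-1.6370,-0.2405,0.0000,0.3422,1.4188,1.2093
59,0.1542,-1.9390,1.3229,-1.6210,-0.2350,0.0000,0.3405,1.3709,1.2138
60,0.1674,-1.9551,1.3166,-1.6049,-0.2294,0.0000,0.3387,1.3233,1.2184
61,0.1805,-1.9711,1.3104,-1.5886,-0.2239,0.0000,0.3369,1.2761,1.2229
62,0.1936,-1.9869,1.3043,-1.5723,-0.2185,0.0000,0.3351,1.2291,1.2273
63,0.2066,-2.0026,1.2982,-1.5559,-0.2131,0.0000,0.3333,1.1826,1.2318
64,0.2195,-2.0180,1.2922,-1.5395,-0.2077,0.0000,0.3314,1.1363,1.2362
65,0.2324,-2.0333,1.2863,-1.5229,-0.2024,0.0000,0.3295,1.0904,1.2407
66,0.2452,-2.0485,1.2804,-1.5064,-0.1971,0.0000,0.3276,1.0449,1.2451
67,0.2580,-2.0635,1.2746,-1.4898,-0.1919,0.0000,0.3256,0.9997,1.2494
68,0.2707,-2.0783,1.2688,-1.4731,-0.1867,0.0000,0.3236,0.9549,1.2538
69,0.2834,-2.0929,1.2632,-1.4564,-0.1816,0.0000,0.3216,0.9105,1.2581
70,0.2960,-2.1074,1.2576,-1.4398,-0.1765,0.0000,0.3196,0.8664,1.2624
71,0.3085,-2.1217,1.2521,-1.4230,-0.1715,0.0000,0.3176,0.8228,1.2667
72,0.3210,-2.1359,1.2467,-1.4063,-0.1665,0.0000,0.3155,0.7794,1.2710
73,0.3335,-2.1498,1.2414,-1.3896,-0.1615,0.0000,0.3134,0.7365,1.2752
74,0.3458,-2.1637,1.2361,-1.3729,-0.1566,0.0000,0.3113,0.6940,1.2794
75,0.3582,-2.1773,1.2310,-1.3562,-0.1518,0.0000,0.3091,0.6518,1.2836
76,0.3705,-2.1908,1.2259,-1.3395,-0.1470,0.0000,0.3070,0.6101,1.2878
77,0.3827,-2.2041,1.2209,-1.3228,-0.1422,0.0000,0.3048,0.5687,1.2920
78,0.3949,-2.2172,1.2161,-1.3062,-0.1375,0.0000,0.3026,0.5277,1.2961
79,0.4070,-2.2302,1.2113,-1.2895,-0.1329,0.0000,0.3005,0.4872,1.3003
80,0.4191,-2.2430,1.2066,-1.2730,-0.1283,0.0000,0.2983,0.4470,1.3044
81,0.4311,-2.2557,1.2020,-1.2564,-0.1238,0.0000,0.2960,,
# max |effort| (N·m): 7.5285
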